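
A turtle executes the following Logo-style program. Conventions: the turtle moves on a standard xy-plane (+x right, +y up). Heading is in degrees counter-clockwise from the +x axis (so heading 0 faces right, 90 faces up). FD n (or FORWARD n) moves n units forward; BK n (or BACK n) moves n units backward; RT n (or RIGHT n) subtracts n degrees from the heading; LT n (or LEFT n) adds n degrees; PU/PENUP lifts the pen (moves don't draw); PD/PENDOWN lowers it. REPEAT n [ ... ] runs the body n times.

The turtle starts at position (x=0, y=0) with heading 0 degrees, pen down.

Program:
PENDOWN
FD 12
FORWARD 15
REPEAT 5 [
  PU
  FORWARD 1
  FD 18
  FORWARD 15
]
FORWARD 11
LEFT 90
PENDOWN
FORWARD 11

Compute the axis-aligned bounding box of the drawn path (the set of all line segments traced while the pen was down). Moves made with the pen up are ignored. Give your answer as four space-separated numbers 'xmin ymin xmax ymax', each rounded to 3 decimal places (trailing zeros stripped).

Answer: 0 0 208 11

Derivation:
Executing turtle program step by step:
Start: pos=(0,0), heading=0, pen down
PD: pen down
FD 12: (0,0) -> (12,0) [heading=0, draw]
FD 15: (12,0) -> (27,0) [heading=0, draw]
REPEAT 5 [
  -- iteration 1/5 --
  PU: pen up
  FD 1: (27,0) -> (28,0) [heading=0, move]
  FD 18: (28,0) -> (46,0) [heading=0, move]
  FD 15: (46,0) -> (61,0) [heading=0, move]
  -- iteration 2/5 --
  PU: pen up
  FD 1: (61,0) -> (62,0) [heading=0, move]
  FD 18: (62,0) -> (80,0) [heading=0, move]
  FD 15: (80,0) -> (95,0) [heading=0, move]
  -- iteration 3/5 --
  PU: pen up
  FD 1: (95,0) -> (96,0) [heading=0, move]
  FD 18: (96,0) -> (114,0) [heading=0, move]
  FD 15: (114,0) -> (129,0) [heading=0, move]
  -- iteration 4/5 --
  PU: pen up
  FD 1: (129,0) -> (130,0) [heading=0, move]
  FD 18: (130,0) -> (148,0) [heading=0, move]
  FD 15: (148,0) -> (163,0) [heading=0, move]
  -- iteration 5/5 --
  PU: pen up
  FD 1: (163,0) -> (164,0) [heading=0, move]
  FD 18: (164,0) -> (182,0) [heading=0, move]
  FD 15: (182,0) -> (197,0) [heading=0, move]
]
FD 11: (197,0) -> (208,0) [heading=0, move]
LT 90: heading 0 -> 90
PD: pen down
FD 11: (208,0) -> (208,11) [heading=90, draw]
Final: pos=(208,11), heading=90, 3 segment(s) drawn

Segment endpoints: x in {0, 12, 27, 208}, y in {0, 11}
xmin=0, ymin=0, xmax=208, ymax=11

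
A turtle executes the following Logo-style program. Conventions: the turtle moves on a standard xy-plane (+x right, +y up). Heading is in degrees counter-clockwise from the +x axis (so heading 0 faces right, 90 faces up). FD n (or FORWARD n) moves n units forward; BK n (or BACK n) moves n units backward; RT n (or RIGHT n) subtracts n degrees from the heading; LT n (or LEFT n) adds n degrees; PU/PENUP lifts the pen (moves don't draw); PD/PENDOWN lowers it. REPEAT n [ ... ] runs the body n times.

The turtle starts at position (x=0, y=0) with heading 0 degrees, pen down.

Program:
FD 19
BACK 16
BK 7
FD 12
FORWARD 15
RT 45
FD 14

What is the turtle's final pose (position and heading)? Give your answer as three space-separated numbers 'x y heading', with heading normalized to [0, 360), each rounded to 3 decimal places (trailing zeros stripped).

Executing turtle program step by step:
Start: pos=(0,0), heading=0, pen down
FD 19: (0,0) -> (19,0) [heading=0, draw]
BK 16: (19,0) -> (3,0) [heading=0, draw]
BK 7: (3,0) -> (-4,0) [heading=0, draw]
FD 12: (-4,0) -> (8,0) [heading=0, draw]
FD 15: (8,0) -> (23,0) [heading=0, draw]
RT 45: heading 0 -> 315
FD 14: (23,0) -> (32.899,-9.899) [heading=315, draw]
Final: pos=(32.899,-9.899), heading=315, 6 segment(s) drawn

Answer: 32.899 -9.899 315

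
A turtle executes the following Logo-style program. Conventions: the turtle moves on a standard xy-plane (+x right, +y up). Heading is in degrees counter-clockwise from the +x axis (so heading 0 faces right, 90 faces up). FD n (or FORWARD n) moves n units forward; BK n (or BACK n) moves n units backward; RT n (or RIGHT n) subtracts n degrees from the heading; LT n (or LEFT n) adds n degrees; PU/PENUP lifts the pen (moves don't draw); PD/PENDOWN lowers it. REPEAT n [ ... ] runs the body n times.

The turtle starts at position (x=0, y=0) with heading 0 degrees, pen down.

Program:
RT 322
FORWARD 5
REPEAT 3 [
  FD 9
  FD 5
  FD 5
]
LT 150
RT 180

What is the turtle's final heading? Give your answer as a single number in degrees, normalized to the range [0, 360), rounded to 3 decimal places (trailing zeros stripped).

Executing turtle program step by step:
Start: pos=(0,0), heading=0, pen down
RT 322: heading 0 -> 38
FD 5: (0,0) -> (3.94,3.078) [heading=38, draw]
REPEAT 3 [
  -- iteration 1/3 --
  FD 9: (3.94,3.078) -> (11.032,8.619) [heading=38, draw]
  FD 5: (11.032,8.619) -> (14.972,11.698) [heading=38, draw]
  FD 5: (14.972,11.698) -> (18.912,14.776) [heading=38, draw]
  -- iteration 2/3 --
  FD 9: (18.912,14.776) -> (26.004,20.317) [heading=38, draw]
  FD 5: (26.004,20.317) -> (29.944,23.395) [heading=38, draw]
  FD 5: (29.944,23.395) -> (33.884,26.473) [heading=38, draw]
  -- iteration 3/3 --
  FD 9: (33.884,26.473) -> (40.977,32.014) [heading=38, draw]
  FD 5: (40.977,32.014) -> (44.917,35.093) [heading=38, draw]
  FD 5: (44.917,35.093) -> (48.857,38.171) [heading=38, draw]
]
LT 150: heading 38 -> 188
RT 180: heading 188 -> 8
Final: pos=(48.857,38.171), heading=8, 10 segment(s) drawn

Answer: 8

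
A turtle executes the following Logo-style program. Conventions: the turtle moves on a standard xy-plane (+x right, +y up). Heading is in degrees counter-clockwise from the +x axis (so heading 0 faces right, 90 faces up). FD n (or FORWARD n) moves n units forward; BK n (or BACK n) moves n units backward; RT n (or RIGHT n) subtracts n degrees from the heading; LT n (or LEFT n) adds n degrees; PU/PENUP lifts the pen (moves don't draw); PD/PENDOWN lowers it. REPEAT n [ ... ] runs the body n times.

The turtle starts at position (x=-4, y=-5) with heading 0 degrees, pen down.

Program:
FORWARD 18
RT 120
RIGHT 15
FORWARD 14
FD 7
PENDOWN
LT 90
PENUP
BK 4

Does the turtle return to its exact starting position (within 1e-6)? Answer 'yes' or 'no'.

Executing turtle program step by step:
Start: pos=(-4,-5), heading=0, pen down
FD 18: (-4,-5) -> (14,-5) [heading=0, draw]
RT 120: heading 0 -> 240
RT 15: heading 240 -> 225
FD 14: (14,-5) -> (4.101,-14.899) [heading=225, draw]
FD 7: (4.101,-14.899) -> (-0.849,-19.849) [heading=225, draw]
PD: pen down
LT 90: heading 225 -> 315
PU: pen up
BK 4: (-0.849,-19.849) -> (-3.678,-17.021) [heading=315, move]
Final: pos=(-3.678,-17.021), heading=315, 3 segment(s) drawn

Start position: (-4, -5)
Final position: (-3.678, -17.021)
Distance = 12.025; >= 1e-6 -> NOT closed

Answer: no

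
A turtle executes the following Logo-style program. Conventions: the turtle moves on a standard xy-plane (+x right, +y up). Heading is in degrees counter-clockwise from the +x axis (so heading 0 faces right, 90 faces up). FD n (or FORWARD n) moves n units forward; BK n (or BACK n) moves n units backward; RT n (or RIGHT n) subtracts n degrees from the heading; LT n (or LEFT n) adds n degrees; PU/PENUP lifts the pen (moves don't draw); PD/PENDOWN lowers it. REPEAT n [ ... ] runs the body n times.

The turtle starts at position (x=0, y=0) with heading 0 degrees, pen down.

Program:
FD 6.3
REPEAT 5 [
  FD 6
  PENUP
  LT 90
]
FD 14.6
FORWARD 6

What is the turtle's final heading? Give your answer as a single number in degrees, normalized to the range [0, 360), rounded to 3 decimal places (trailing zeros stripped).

Executing turtle program step by step:
Start: pos=(0,0), heading=0, pen down
FD 6.3: (0,0) -> (6.3,0) [heading=0, draw]
REPEAT 5 [
  -- iteration 1/5 --
  FD 6: (6.3,0) -> (12.3,0) [heading=0, draw]
  PU: pen up
  LT 90: heading 0 -> 90
  -- iteration 2/5 --
  FD 6: (12.3,0) -> (12.3,6) [heading=90, move]
  PU: pen up
  LT 90: heading 90 -> 180
  -- iteration 3/5 --
  FD 6: (12.3,6) -> (6.3,6) [heading=180, move]
  PU: pen up
  LT 90: heading 180 -> 270
  -- iteration 4/5 --
  FD 6: (6.3,6) -> (6.3,0) [heading=270, move]
  PU: pen up
  LT 90: heading 270 -> 0
  -- iteration 5/5 --
  FD 6: (6.3,0) -> (12.3,0) [heading=0, move]
  PU: pen up
  LT 90: heading 0 -> 90
]
FD 14.6: (12.3,0) -> (12.3,14.6) [heading=90, move]
FD 6: (12.3,14.6) -> (12.3,20.6) [heading=90, move]
Final: pos=(12.3,20.6), heading=90, 2 segment(s) drawn

Answer: 90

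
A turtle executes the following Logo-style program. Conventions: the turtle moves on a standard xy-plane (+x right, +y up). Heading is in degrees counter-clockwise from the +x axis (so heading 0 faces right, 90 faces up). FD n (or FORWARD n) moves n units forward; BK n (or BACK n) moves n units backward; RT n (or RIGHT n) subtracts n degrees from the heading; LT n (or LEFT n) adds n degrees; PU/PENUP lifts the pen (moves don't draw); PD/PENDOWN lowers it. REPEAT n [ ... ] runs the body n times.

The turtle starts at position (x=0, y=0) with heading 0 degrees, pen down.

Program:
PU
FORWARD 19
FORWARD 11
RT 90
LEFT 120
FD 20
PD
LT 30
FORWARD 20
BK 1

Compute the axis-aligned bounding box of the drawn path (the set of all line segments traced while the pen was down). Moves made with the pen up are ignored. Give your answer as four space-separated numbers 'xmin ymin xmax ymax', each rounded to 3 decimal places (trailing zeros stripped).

Answer: 47.321 10 57.321 27.321

Derivation:
Executing turtle program step by step:
Start: pos=(0,0), heading=0, pen down
PU: pen up
FD 19: (0,0) -> (19,0) [heading=0, move]
FD 11: (19,0) -> (30,0) [heading=0, move]
RT 90: heading 0 -> 270
LT 120: heading 270 -> 30
FD 20: (30,0) -> (47.321,10) [heading=30, move]
PD: pen down
LT 30: heading 30 -> 60
FD 20: (47.321,10) -> (57.321,27.321) [heading=60, draw]
BK 1: (57.321,27.321) -> (56.821,26.454) [heading=60, draw]
Final: pos=(56.821,26.454), heading=60, 2 segment(s) drawn

Segment endpoints: x in {47.321, 56.821, 57.321}, y in {10, 26.454, 27.321}
xmin=47.321, ymin=10, xmax=57.321, ymax=27.321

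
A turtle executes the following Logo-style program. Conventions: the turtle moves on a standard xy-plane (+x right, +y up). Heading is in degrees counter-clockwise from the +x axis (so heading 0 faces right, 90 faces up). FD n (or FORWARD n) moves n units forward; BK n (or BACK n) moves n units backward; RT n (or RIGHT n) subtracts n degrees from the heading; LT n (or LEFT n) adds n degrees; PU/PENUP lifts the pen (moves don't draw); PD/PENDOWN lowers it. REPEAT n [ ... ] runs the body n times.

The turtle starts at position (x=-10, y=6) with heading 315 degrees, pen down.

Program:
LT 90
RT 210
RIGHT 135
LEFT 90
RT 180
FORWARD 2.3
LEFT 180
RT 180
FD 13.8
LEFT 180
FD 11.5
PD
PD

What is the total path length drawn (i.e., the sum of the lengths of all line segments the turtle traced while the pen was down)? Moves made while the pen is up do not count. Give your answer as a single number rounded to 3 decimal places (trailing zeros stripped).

Executing turtle program step by step:
Start: pos=(-10,6), heading=315, pen down
LT 90: heading 315 -> 45
RT 210: heading 45 -> 195
RT 135: heading 195 -> 60
LT 90: heading 60 -> 150
RT 180: heading 150 -> 330
FD 2.3: (-10,6) -> (-8.008,4.85) [heading=330, draw]
LT 180: heading 330 -> 150
RT 180: heading 150 -> 330
FD 13.8: (-8.008,4.85) -> (3.943,-2.05) [heading=330, draw]
LT 180: heading 330 -> 150
FD 11.5: (3.943,-2.05) -> (-6.016,3.7) [heading=150, draw]
PD: pen down
PD: pen down
Final: pos=(-6.016,3.7), heading=150, 3 segment(s) drawn

Segment lengths:
  seg 1: (-10,6) -> (-8.008,4.85), length = 2.3
  seg 2: (-8.008,4.85) -> (3.943,-2.05), length = 13.8
  seg 3: (3.943,-2.05) -> (-6.016,3.7), length = 11.5
Total = 27.6

Answer: 27.6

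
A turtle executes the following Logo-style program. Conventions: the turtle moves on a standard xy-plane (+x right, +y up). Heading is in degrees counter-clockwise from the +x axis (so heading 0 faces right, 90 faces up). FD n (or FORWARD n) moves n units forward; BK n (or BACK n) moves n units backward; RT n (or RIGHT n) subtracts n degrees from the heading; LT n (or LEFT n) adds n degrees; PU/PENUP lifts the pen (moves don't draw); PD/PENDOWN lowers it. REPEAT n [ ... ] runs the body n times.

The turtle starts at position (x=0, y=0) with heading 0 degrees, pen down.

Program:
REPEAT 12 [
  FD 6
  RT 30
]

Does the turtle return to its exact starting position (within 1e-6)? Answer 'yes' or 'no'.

Executing turtle program step by step:
Start: pos=(0,0), heading=0, pen down
REPEAT 12 [
  -- iteration 1/12 --
  FD 6: (0,0) -> (6,0) [heading=0, draw]
  RT 30: heading 0 -> 330
  -- iteration 2/12 --
  FD 6: (6,0) -> (11.196,-3) [heading=330, draw]
  RT 30: heading 330 -> 300
  -- iteration 3/12 --
  FD 6: (11.196,-3) -> (14.196,-8.196) [heading=300, draw]
  RT 30: heading 300 -> 270
  -- iteration 4/12 --
  FD 6: (14.196,-8.196) -> (14.196,-14.196) [heading=270, draw]
  RT 30: heading 270 -> 240
  -- iteration 5/12 --
  FD 6: (14.196,-14.196) -> (11.196,-19.392) [heading=240, draw]
  RT 30: heading 240 -> 210
  -- iteration 6/12 --
  FD 6: (11.196,-19.392) -> (6,-22.392) [heading=210, draw]
  RT 30: heading 210 -> 180
  -- iteration 7/12 --
  FD 6: (6,-22.392) -> (0,-22.392) [heading=180, draw]
  RT 30: heading 180 -> 150
  -- iteration 8/12 --
  FD 6: (0,-22.392) -> (-5.196,-19.392) [heading=150, draw]
  RT 30: heading 150 -> 120
  -- iteration 9/12 --
  FD 6: (-5.196,-19.392) -> (-8.196,-14.196) [heading=120, draw]
  RT 30: heading 120 -> 90
  -- iteration 10/12 --
  FD 6: (-8.196,-14.196) -> (-8.196,-8.196) [heading=90, draw]
  RT 30: heading 90 -> 60
  -- iteration 11/12 --
  FD 6: (-8.196,-8.196) -> (-5.196,-3) [heading=60, draw]
  RT 30: heading 60 -> 30
  -- iteration 12/12 --
  FD 6: (-5.196,-3) -> (0,0) [heading=30, draw]
  RT 30: heading 30 -> 0
]
Final: pos=(0,0), heading=0, 12 segment(s) drawn

Start position: (0, 0)
Final position: (0, 0)
Distance = 0; < 1e-6 -> CLOSED

Answer: yes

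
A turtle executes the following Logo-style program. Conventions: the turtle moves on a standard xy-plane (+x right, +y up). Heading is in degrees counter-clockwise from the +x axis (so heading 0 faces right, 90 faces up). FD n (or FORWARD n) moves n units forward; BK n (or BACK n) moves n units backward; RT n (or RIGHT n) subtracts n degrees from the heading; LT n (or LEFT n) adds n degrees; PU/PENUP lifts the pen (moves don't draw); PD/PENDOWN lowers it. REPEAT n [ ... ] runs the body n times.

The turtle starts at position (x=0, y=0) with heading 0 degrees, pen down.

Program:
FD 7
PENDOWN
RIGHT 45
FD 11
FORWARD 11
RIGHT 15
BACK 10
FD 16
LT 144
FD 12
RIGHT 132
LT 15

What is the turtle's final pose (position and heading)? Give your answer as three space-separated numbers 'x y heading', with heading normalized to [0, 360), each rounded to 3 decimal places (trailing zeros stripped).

Executing turtle program step by step:
Start: pos=(0,0), heading=0, pen down
FD 7: (0,0) -> (7,0) [heading=0, draw]
PD: pen down
RT 45: heading 0 -> 315
FD 11: (7,0) -> (14.778,-7.778) [heading=315, draw]
FD 11: (14.778,-7.778) -> (22.556,-15.556) [heading=315, draw]
RT 15: heading 315 -> 300
BK 10: (22.556,-15.556) -> (17.556,-6.896) [heading=300, draw]
FD 16: (17.556,-6.896) -> (25.556,-20.753) [heading=300, draw]
LT 144: heading 300 -> 84
FD 12: (25.556,-20.753) -> (26.811,-8.818) [heading=84, draw]
RT 132: heading 84 -> 312
LT 15: heading 312 -> 327
Final: pos=(26.811,-8.818), heading=327, 6 segment(s) drawn

Answer: 26.811 -8.818 327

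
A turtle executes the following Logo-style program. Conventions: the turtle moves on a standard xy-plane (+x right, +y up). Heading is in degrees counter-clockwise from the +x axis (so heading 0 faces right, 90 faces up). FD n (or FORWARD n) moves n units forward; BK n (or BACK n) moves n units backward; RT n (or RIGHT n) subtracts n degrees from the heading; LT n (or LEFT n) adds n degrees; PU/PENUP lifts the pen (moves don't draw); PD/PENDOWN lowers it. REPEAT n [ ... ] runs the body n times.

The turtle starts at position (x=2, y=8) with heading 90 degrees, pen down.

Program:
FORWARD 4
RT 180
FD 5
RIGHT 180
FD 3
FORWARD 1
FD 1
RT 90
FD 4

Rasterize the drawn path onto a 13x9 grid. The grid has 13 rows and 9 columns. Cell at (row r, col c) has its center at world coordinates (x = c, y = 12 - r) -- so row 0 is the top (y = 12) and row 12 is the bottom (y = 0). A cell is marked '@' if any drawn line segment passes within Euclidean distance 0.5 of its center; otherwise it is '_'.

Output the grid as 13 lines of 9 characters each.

Segment 0: (2,8) -> (2,12)
Segment 1: (2,12) -> (2,7)
Segment 2: (2,7) -> (2,10)
Segment 3: (2,10) -> (2,11)
Segment 4: (2,11) -> (2,12)
Segment 5: (2,12) -> (6,12)

Answer: __@@@@@__
__@______
__@______
__@______
__@______
__@______
_________
_________
_________
_________
_________
_________
_________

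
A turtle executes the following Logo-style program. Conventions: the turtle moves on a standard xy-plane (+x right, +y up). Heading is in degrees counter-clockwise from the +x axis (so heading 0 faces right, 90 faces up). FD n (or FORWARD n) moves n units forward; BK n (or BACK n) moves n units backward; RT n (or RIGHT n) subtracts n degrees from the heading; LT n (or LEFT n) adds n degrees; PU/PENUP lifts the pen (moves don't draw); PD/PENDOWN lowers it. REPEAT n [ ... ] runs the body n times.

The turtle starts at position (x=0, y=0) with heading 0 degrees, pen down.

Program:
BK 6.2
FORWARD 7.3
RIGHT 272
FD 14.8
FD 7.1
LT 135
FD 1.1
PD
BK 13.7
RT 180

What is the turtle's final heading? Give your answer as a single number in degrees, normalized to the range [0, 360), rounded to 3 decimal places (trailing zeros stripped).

Executing turtle program step by step:
Start: pos=(0,0), heading=0, pen down
BK 6.2: (0,0) -> (-6.2,0) [heading=0, draw]
FD 7.3: (-6.2,0) -> (1.1,0) [heading=0, draw]
RT 272: heading 0 -> 88
FD 14.8: (1.1,0) -> (1.617,14.791) [heading=88, draw]
FD 7.1: (1.617,14.791) -> (1.864,21.887) [heading=88, draw]
LT 135: heading 88 -> 223
FD 1.1: (1.864,21.887) -> (1.06,21.136) [heading=223, draw]
PD: pen down
BK 13.7: (1.06,21.136) -> (11.079,30.48) [heading=223, draw]
RT 180: heading 223 -> 43
Final: pos=(11.079,30.48), heading=43, 6 segment(s) drawn

Answer: 43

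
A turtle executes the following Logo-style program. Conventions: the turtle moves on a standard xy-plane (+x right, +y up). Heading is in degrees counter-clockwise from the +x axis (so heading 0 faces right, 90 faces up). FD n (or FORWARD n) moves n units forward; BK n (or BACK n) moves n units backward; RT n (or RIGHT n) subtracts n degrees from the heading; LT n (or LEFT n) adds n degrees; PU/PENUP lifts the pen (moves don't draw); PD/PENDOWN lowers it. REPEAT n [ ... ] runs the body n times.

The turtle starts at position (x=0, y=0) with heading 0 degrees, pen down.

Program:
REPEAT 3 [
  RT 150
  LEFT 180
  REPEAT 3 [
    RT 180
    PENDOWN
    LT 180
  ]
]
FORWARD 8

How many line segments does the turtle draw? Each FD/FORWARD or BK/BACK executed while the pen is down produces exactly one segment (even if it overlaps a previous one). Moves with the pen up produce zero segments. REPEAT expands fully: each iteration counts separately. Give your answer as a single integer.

Answer: 1

Derivation:
Executing turtle program step by step:
Start: pos=(0,0), heading=0, pen down
REPEAT 3 [
  -- iteration 1/3 --
  RT 150: heading 0 -> 210
  LT 180: heading 210 -> 30
  REPEAT 3 [
    -- iteration 1/3 --
    RT 180: heading 30 -> 210
    PD: pen down
    LT 180: heading 210 -> 30
    -- iteration 2/3 --
    RT 180: heading 30 -> 210
    PD: pen down
    LT 180: heading 210 -> 30
    -- iteration 3/3 --
    RT 180: heading 30 -> 210
    PD: pen down
    LT 180: heading 210 -> 30
  ]
  -- iteration 2/3 --
  RT 150: heading 30 -> 240
  LT 180: heading 240 -> 60
  REPEAT 3 [
    -- iteration 1/3 --
    RT 180: heading 60 -> 240
    PD: pen down
    LT 180: heading 240 -> 60
    -- iteration 2/3 --
    RT 180: heading 60 -> 240
    PD: pen down
    LT 180: heading 240 -> 60
    -- iteration 3/3 --
    RT 180: heading 60 -> 240
    PD: pen down
    LT 180: heading 240 -> 60
  ]
  -- iteration 3/3 --
  RT 150: heading 60 -> 270
  LT 180: heading 270 -> 90
  REPEAT 3 [
    -- iteration 1/3 --
    RT 180: heading 90 -> 270
    PD: pen down
    LT 180: heading 270 -> 90
    -- iteration 2/3 --
    RT 180: heading 90 -> 270
    PD: pen down
    LT 180: heading 270 -> 90
    -- iteration 3/3 --
    RT 180: heading 90 -> 270
    PD: pen down
    LT 180: heading 270 -> 90
  ]
]
FD 8: (0,0) -> (0,8) [heading=90, draw]
Final: pos=(0,8), heading=90, 1 segment(s) drawn
Segments drawn: 1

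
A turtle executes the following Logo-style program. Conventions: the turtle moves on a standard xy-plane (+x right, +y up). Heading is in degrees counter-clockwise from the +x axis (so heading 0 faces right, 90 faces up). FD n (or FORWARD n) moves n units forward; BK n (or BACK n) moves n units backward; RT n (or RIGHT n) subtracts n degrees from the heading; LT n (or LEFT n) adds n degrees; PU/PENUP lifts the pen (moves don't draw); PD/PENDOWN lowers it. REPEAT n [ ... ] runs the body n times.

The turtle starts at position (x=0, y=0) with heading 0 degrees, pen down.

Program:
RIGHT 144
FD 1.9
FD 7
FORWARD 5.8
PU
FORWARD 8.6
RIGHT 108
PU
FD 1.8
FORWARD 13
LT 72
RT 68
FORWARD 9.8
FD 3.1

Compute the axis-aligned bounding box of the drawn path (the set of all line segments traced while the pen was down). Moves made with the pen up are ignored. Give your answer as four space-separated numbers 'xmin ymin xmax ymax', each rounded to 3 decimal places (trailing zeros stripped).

Answer: -11.893 -8.64 0 0

Derivation:
Executing turtle program step by step:
Start: pos=(0,0), heading=0, pen down
RT 144: heading 0 -> 216
FD 1.9: (0,0) -> (-1.537,-1.117) [heading=216, draw]
FD 7: (-1.537,-1.117) -> (-7.2,-5.231) [heading=216, draw]
FD 5.8: (-7.2,-5.231) -> (-11.893,-8.64) [heading=216, draw]
PU: pen up
FD 8.6: (-11.893,-8.64) -> (-18.85,-13.695) [heading=216, move]
RT 108: heading 216 -> 108
PU: pen up
FD 1.8: (-18.85,-13.695) -> (-19.406,-11.983) [heading=108, move]
FD 13: (-19.406,-11.983) -> (-23.424,0.38) [heading=108, move]
LT 72: heading 108 -> 180
RT 68: heading 180 -> 112
FD 9.8: (-23.424,0.38) -> (-27.095,9.467) [heading=112, move]
FD 3.1: (-27.095,9.467) -> (-28.256,12.341) [heading=112, move]
Final: pos=(-28.256,12.341), heading=112, 3 segment(s) drawn

Segment endpoints: x in {-11.893, -7.2, -1.537, 0}, y in {-8.64, -5.231, -1.117, 0}
xmin=-11.893, ymin=-8.64, xmax=0, ymax=0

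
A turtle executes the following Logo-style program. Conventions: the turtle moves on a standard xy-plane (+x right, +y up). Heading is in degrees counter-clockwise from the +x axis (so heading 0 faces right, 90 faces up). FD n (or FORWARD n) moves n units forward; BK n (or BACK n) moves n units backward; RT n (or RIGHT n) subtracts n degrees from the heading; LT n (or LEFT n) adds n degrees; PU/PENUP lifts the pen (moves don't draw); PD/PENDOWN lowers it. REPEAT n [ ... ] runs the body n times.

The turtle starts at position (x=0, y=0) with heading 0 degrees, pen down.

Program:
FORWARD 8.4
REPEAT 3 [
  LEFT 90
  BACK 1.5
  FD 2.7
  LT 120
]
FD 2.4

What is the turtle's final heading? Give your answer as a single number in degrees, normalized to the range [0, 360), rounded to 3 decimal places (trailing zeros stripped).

Answer: 270

Derivation:
Executing turtle program step by step:
Start: pos=(0,0), heading=0, pen down
FD 8.4: (0,0) -> (8.4,0) [heading=0, draw]
REPEAT 3 [
  -- iteration 1/3 --
  LT 90: heading 0 -> 90
  BK 1.5: (8.4,0) -> (8.4,-1.5) [heading=90, draw]
  FD 2.7: (8.4,-1.5) -> (8.4,1.2) [heading=90, draw]
  LT 120: heading 90 -> 210
  -- iteration 2/3 --
  LT 90: heading 210 -> 300
  BK 1.5: (8.4,1.2) -> (7.65,2.499) [heading=300, draw]
  FD 2.7: (7.65,2.499) -> (9,0.161) [heading=300, draw]
  LT 120: heading 300 -> 60
  -- iteration 3/3 --
  LT 90: heading 60 -> 150
  BK 1.5: (9,0.161) -> (10.299,-0.589) [heading=150, draw]
  FD 2.7: (10.299,-0.589) -> (7.961,0.761) [heading=150, draw]
  LT 120: heading 150 -> 270
]
FD 2.4: (7.961,0.761) -> (7.961,-1.639) [heading=270, draw]
Final: pos=(7.961,-1.639), heading=270, 8 segment(s) drawn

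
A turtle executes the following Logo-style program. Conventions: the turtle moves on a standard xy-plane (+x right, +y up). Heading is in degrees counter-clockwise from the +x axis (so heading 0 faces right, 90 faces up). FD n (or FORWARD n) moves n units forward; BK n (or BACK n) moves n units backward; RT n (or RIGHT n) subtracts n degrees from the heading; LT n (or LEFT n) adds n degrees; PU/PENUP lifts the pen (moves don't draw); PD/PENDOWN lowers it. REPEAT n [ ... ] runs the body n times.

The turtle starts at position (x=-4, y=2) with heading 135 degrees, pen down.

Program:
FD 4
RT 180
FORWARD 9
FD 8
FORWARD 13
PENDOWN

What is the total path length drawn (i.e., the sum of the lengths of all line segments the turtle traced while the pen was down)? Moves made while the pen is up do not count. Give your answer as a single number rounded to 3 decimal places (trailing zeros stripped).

Answer: 34

Derivation:
Executing turtle program step by step:
Start: pos=(-4,2), heading=135, pen down
FD 4: (-4,2) -> (-6.828,4.828) [heading=135, draw]
RT 180: heading 135 -> 315
FD 9: (-6.828,4.828) -> (-0.464,-1.536) [heading=315, draw]
FD 8: (-0.464,-1.536) -> (5.192,-7.192) [heading=315, draw]
FD 13: (5.192,-7.192) -> (14.385,-16.385) [heading=315, draw]
PD: pen down
Final: pos=(14.385,-16.385), heading=315, 4 segment(s) drawn

Segment lengths:
  seg 1: (-4,2) -> (-6.828,4.828), length = 4
  seg 2: (-6.828,4.828) -> (-0.464,-1.536), length = 9
  seg 3: (-0.464,-1.536) -> (5.192,-7.192), length = 8
  seg 4: (5.192,-7.192) -> (14.385,-16.385), length = 13
Total = 34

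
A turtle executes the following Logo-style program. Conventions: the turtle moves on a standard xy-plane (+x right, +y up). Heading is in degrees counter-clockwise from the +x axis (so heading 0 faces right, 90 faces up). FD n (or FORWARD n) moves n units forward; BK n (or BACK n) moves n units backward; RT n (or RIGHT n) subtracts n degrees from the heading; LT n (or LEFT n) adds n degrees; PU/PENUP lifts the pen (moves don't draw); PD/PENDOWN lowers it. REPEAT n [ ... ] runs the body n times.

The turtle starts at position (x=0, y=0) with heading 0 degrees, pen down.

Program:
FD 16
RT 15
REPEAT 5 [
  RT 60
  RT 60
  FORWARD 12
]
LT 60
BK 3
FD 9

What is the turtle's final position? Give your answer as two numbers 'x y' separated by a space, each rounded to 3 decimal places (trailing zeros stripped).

Executing turtle program step by step:
Start: pos=(0,0), heading=0, pen down
FD 16: (0,0) -> (16,0) [heading=0, draw]
RT 15: heading 0 -> 345
REPEAT 5 [
  -- iteration 1/5 --
  RT 60: heading 345 -> 285
  RT 60: heading 285 -> 225
  FD 12: (16,0) -> (7.515,-8.485) [heading=225, draw]
  -- iteration 2/5 --
  RT 60: heading 225 -> 165
  RT 60: heading 165 -> 105
  FD 12: (7.515,-8.485) -> (4.409,3.106) [heading=105, draw]
  -- iteration 3/5 --
  RT 60: heading 105 -> 45
  RT 60: heading 45 -> 345
  FD 12: (4.409,3.106) -> (16,0) [heading=345, draw]
  -- iteration 4/5 --
  RT 60: heading 345 -> 285
  RT 60: heading 285 -> 225
  FD 12: (16,0) -> (7.515,-8.485) [heading=225, draw]
  -- iteration 5/5 --
  RT 60: heading 225 -> 165
  RT 60: heading 165 -> 105
  FD 12: (7.515,-8.485) -> (4.409,3.106) [heading=105, draw]
]
LT 60: heading 105 -> 165
BK 3: (4.409,3.106) -> (7.307,2.329) [heading=165, draw]
FD 9: (7.307,2.329) -> (-1.387,4.659) [heading=165, draw]
Final: pos=(-1.387,4.659), heading=165, 8 segment(s) drawn

Answer: -1.387 4.659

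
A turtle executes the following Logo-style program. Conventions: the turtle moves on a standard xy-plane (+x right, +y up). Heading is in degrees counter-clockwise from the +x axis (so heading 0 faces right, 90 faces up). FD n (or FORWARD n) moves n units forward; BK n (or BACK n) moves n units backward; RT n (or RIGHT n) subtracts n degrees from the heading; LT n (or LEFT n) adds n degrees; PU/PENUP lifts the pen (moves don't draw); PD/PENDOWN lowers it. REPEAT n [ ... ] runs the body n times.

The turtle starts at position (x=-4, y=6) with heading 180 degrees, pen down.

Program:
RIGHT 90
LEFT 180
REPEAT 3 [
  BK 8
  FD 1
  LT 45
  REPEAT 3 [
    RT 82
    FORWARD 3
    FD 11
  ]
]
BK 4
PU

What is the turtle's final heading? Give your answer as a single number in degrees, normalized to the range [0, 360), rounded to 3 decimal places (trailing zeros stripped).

Answer: 27

Derivation:
Executing turtle program step by step:
Start: pos=(-4,6), heading=180, pen down
RT 90: heading 180 -> 90
LT 180: heading 90 -> 270
REPEAT 3 [
  -- iteration 1/3 --
  BK 8: (-4,6) -> (-4,14) [heading=270, draw]
  FD 1: (-4,14) -> (-4,13) [heading=270, draw]
  LT 45: heading 270 -> 315
  REPEAT 3 [
    -- iteration 1/3 --
    RT 82: heading 315 -> 233
    FD 3: (-4,13) -> (-5.805,10.604) [heading=233, draw]
    FD 11: (-5.805,10.604) -> (-12.425,1.819) [heading=233, draw]
    -- iteration 2/3 --
    RT 82: heading 233 -> 151
    FD 3: (-12.425,1.819) -> (-15.049,3.274) [heading=151, draw]
    FD 11: (-15.049,3.274) -> (-24.67,8.606) [heading=151, draw]
    -- iteration 3/3 --
    RT 82: heading 151 -> 69
    FD 3: (-24.67,8.606) -> (-23.595,11.407) [heading=69, draw]
    FD 11: (-23.595,11.407) -> (-19.653,21.677) [heading=69, draw]
  ]
  -- iteration 2/3 --
  BK 8: (-19.653,21.677) -> (-22.52,14.208) [heading=69, draw]
  FD 1: (-22.52,14.208) -> (-22.162,15.142) [heading=69, draw]
  LT 45: heading 69 -> 114
  REPEAT 3 [
    -- iteration 1/3 --
    RT 82: heading 114 -> 32
    FD 3: (-22.162,15.142) -> (-19.617,16.731) [heading=32, draw]
    FD 11: (-19.617,16.731) -> (-10.289,22.56) [heading=32, draw]
    -- iteration 2/3 --
    RT 82: heading 32 -> 310
    FD 3: (-10.289,22.56) -> (-8.36,20.262) [heading=310, draw]
    FD 11: (-8.36,20.262) -> (-1.29,11.836) [heading=310, draw]
    -- iteration 3/3 --
    RT 82: heading 310 -> 228
    FD 3: (-1.29,11.836) -> (-3.297,9.606) [heading=228, draw]
    FD 11: (-3.297,9.606) -> (-10.658,1.432) [heading=228, draw]
  ]
  -- iteration 3/3 --
  BK 8: (-10.658,1.432) -> (-5.305,7.377) [heading=228, draw]
  FD 1: (-5.305,7.377) -> (-5.974,6.634) [heading=228, draw]
  LT 45: heading 228 -> 273
  REPEAT 3 [
    -- iteration 1/3 --
    RT 82: heading 273 -> 191
    FD 3: (-5.974,6.634) -> (-8.919,6.061) [heading=191, draw]
    FD 11: (-8.919,6.061) -> (-19.717,3.962) [heading=191, draw]
    -- iteration 2/3 --
    RT 82: heading 191 -> 109
    FD 3: (-19.717,3.962) -> (-20.693,6.799) [heading=109, draw]
    FD 11: (-20.693,6.799) -> (-24.274,17.2) [heading=109, draw]
    -- iteration 3/3 --
    RT 82: heading 109 -> 27
    FD 3: (-24.274,17.2) -> (-21.601,18.562) [heading=27, draw]
    FD 11: (-21.601,18.562) -> (-11.8,23.556) [heading=27, draw]
  ]
]
BK 4: (-11.8,23.556) -> (-15.364,21.74) [heading=27, draw]
PU: pen up
Final: pos=(-15.364,21.74), heading=27, 25 segment(s) drawn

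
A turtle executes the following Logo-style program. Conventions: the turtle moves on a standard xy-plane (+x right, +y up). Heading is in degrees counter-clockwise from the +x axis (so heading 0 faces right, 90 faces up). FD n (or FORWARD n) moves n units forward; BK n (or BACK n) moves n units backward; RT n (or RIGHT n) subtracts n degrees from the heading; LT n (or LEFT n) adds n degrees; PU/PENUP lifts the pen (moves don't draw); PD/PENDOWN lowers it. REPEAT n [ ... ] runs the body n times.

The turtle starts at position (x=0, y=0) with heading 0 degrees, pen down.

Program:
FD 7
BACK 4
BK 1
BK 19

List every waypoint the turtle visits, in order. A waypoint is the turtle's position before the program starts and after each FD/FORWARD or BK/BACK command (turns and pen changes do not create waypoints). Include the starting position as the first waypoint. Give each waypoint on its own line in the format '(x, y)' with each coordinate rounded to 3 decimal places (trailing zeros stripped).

Executing turtle program step by step:
Start: pos=(0,0), heading=0, pen down
FD 7: (0,0) -> (7,0) [heading=0, draw]
BK 4: (7,0) -> (3,0) [heading=0, draw]
BK 1: (3,0) -> (2,0) [heading=0, draw]
BK 19: (2,0) -> (-17,0) [heading=0, draw]
Final: pos=(-17,0), heading=0, 4 segment(s) drawn
Waypoints (5 total):
(0, 0)
(7, 0)
(3, 0)
(2, 0)
(-17, 0)

Answer: (0, 0)
(7, 0)
(3, 0)
(2, 0)
(-17, 0)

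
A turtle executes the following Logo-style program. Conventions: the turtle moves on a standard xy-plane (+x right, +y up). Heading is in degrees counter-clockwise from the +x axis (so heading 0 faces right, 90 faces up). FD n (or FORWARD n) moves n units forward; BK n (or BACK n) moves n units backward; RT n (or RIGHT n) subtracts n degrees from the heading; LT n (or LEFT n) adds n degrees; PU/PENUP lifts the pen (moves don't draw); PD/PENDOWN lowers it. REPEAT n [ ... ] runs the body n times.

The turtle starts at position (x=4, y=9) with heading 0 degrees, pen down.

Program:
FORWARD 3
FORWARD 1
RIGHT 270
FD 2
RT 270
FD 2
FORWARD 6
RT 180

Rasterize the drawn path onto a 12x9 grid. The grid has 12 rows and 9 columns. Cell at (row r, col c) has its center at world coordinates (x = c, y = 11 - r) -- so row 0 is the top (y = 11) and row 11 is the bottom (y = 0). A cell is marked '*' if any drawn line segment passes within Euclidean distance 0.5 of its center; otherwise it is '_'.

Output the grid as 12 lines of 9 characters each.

Segment 0: (4,9) -> (7,9)
Segment 1: (7,9) -> (8,9)
Segment 2: (8,9) -> (8,11)
Segment 3: (8,11) -> (6,11)
Segment 4: (6,11) -> (0,11)

Answer: *********
________*
____*****
_________
_________
_________
_________
_________
_________
_________
_________
_________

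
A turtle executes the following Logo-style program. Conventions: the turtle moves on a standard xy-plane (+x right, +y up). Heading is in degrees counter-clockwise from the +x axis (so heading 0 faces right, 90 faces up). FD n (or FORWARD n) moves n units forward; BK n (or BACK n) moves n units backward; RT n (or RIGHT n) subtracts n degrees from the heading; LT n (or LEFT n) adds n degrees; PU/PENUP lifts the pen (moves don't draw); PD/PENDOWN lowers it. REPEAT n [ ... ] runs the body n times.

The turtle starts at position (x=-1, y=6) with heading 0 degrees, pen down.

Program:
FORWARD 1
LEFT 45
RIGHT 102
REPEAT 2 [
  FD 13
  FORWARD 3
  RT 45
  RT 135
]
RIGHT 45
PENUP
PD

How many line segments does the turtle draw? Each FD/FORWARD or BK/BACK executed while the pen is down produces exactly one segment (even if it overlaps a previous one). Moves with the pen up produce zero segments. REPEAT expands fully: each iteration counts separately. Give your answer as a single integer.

Executing turtle program step by step:
Start: pos=(-1,6), heading=0, pen down
FD 1: (-1,6) -> (0,6) [heading=0, draw]
LT 45: heading 0 -> 45
RT 102: heading 45 -> 303
REPEAT 2 [
  -- iteration 1/2 --
  FD 13: (0,6) -> (7.08,-4.903) [heading=303, draw]
  FD 3: (7.08,-4.903) -> (8.714,-7.419) [heading=303, draw]
  RT 45: heading 303 -> 258
  RT 135: heading 258 -> 123
  -- iteration 2/2 --
  FD 13: (8.714,-7.419) -> (1.634,3.484) [heading=123, draw]
  FD 3: (1.634,3.484) -> (0,6) [heading=123, draw]
  RT 45: heading 123 -> 78
  RT 135: heading 78 -> 303
]
RT 45: heading 303 -> 258
PU: pen up
PD: pen down
Final: pos=(0,6), heading=258, 5 segment(s) drawn
Segments drawn: 5

Answer: 5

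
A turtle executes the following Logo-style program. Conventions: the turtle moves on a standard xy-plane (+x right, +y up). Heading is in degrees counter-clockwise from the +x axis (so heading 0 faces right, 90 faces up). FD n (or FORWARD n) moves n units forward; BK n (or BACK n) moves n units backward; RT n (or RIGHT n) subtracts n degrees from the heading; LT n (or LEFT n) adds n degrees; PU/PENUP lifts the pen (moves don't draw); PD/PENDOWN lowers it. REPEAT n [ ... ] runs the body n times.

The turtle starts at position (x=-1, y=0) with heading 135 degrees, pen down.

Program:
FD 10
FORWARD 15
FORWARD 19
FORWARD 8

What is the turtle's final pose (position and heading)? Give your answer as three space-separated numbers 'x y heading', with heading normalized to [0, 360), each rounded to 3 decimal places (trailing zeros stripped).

Answer: -37.77 36.77 135

Derivation:
Executing turtle program step by step:
Start: pos=(-1,0), heading=135, pen down
FD 10: (-1,0) -> (-8.071,7.071) [heading=135, draw]
FD 15: (-8.071,7.071) -> (-18.678,17.678) [heading=135, draw]
FD 19: (-18.678,17.678) -> (-32.113,31.113) [heading=135, draw]
FD 8: (-32.113,31.113) -> (-37.77,36.77) [heading=135, draw]
Final: pos=(-37.77,36.77), heading=135, 4 segment(s) drawn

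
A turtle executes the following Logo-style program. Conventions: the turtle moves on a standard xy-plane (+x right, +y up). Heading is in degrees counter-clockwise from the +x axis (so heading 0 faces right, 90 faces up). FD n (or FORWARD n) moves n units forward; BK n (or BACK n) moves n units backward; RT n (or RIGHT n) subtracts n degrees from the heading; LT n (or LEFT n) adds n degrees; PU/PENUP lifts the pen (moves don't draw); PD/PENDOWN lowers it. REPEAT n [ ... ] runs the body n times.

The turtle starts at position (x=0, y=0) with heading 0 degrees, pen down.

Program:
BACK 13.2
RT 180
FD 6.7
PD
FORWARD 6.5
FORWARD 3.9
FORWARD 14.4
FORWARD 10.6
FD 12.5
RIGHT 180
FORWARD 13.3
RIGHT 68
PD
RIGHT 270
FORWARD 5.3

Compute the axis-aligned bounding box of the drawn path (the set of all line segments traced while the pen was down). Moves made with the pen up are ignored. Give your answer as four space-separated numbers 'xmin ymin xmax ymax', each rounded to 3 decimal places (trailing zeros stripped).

Executing turtle program step by step:
Start: pos=(0,0), heading=0, pen down
BK 13.2: (0,0) -> (-13.2,0) [heading=0, draw]
RT 180: heading 0 -> 180
FD 6.7: (-13.2,0) -> (-19.9,0) [heading=180, draw]
PD: pen down
FD 6.5: (-19.9,0) -> (-26.4,0) [heading=180, draw]
FD 3.9: (-26.4,0) -> (-30.3,0) [heading=180, draw]
FD 14.4: (-30.3,0) -> (-44.7,0) [heading=180, draw]
FD 10.6: (-44.7,0) -> (-55.3,0) [heading=180, draw]
FD 12.5: (-55.3,0) -> (-67.8,0) [heading=180, draw]
RT 180: heading 180 -> 0
FD 13.3: (-67.8,0) -> (-54.5,0) [heading=0, draw]
RT 68: heading 0 -> 292
PD: pen down
RT 270: heading 292 -> 22
FD 5.3: (-54.5,0) -> (-49.586,1.985) [heading=22, draw]
Final: pos=(-49.586,1.985), heading=22, 9 segment(s) drawn

Segment endpoints: x in {-67.8, -55.3, -54.5, -49.586, -44.7, -30.3, -26.4, -19.9, -13.2, 0}, y in {0, 0, 0, 0, 0, 0, 0, 0, 1.985}
xmin=-67.8, ymin=0, xmax=0, ymax=1.985

Answer: -67.8 0 0 1.985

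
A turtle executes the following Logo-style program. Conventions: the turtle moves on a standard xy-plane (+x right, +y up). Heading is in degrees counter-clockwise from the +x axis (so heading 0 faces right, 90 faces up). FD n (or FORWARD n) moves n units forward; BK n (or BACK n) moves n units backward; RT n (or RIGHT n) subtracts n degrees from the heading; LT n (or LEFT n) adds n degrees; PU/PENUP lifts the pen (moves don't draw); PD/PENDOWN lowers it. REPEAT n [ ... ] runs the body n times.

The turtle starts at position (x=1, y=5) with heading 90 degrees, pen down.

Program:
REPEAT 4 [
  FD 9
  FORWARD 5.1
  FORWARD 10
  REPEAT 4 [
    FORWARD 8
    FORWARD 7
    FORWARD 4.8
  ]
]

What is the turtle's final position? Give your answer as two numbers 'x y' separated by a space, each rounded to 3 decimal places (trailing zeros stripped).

Answer: 1 418.2

Derivation:
Executing turtle program step by step:
Start: pos=(1,5), heading=90, pen down
REPEAT 4 [
  -- iteration 1/4 --
  FD 9: (1,5) -> (1,14) [heading=90, draw]
  FD 5.1: (1,14) -> (1,19.1) [heading=90, draw]
  FD 10: (1,19.1) -> (1,29.1) [heading=90, draw]
  REPEAT 4 [
    -- iteration 1/4 --
    FD 8: (1,29.1) -> (1,37.1) [heading=90, draw]
    FD 7: (1,37.1) -> (1,44.1) [heading=90, draw]
    FD 4.8: (1,44.1) -> (1,48.9) [heading=90, draw]
    -- iteration 2/4 --
    FD 8: (1,48.9) -> (1,56.9) [heading=90, draw]
    FD 7: (1,56.9) -> (1,63.9) [heading=90, draw]
    FD 4.8: (1,63.9) -> (1,68.7) [heading=90, draw]
    -- iteration 3/4 --
    FD 8: (1,68.7) -> (1,76.7) [heading=90, draw]
    FD 7: (1,76.7) -> (1,83.7) [heading=90, draw]
    FD 4.8: (1,83.7) -> (1,88.5) [heading=90, draw]
    -- iteration 4/4 --
    FD 8: (1,88.5) -> (1,96.5) [heading=90, draw]
    FD 7: (1,96.5) -> (1,103.5) [heading=90, draw]
    FD 4.8: (1,103.5) -> (1,108.3) [heading=90, draw]
  ]
  -- iteration 2/4 --
  FD 9: (1,108.3) -> (1,117.3) [heading=90, draw]
  FD 5.1: (1,117.3) -> (1,122.4) [heading=90, draw]
  FD 10: (1,122.4) -> (1,132.4) [heading=90, draw]
  REPEAT 4 [
    -- iteration 1/4 --
    FD 8: (1,132.4) -> (1,140.4) [heading=90, draw]
    FD 7: (1,140.4) -> (1,147.4) [heading=90, draw]
    FD 4.8: (1,147.4) -> (1,152.2) [heading=90, draw]
    -- iteration 2/4 --
    FD 8: (1,152.2) -> (1,160.2) [heading=90, draw]
    FD 7: (1,160.2) -> (1,167.2) [heading=90, draw]
    FD 4.8: (1,167.2) -> (1,172) [heading=90, draw]
    -- iteration 3/4 --
    FD 8: (1,172) -> (1,180) [heading=90, draw]
    FD 7: (1,180) -> (1,187) [heading=90, draw]
    FD 4.8: (1,187) -> (1,191.8) [heading=90, draw]
    -- iteration 4/4 --
    FD 8: (1,191.8) -> (1,199.8) [heading=90, draw]
    FD 7: (1,199.8) -> (1,206.8) [heading=90, draw]
    FD 4.8: (1,206.8) -> (1,211.6) [heading=90, draw]
  ]
  -- iteration 3/4 --
  FD 9: (1,211.6) -> (1,220.6) [heading=90, draw]
  FD 5.1: (1,220.6) -> (1,225.7) [heading=90, draw]
  FD 10: (1,225.7) -> (1,235.7) [heading=90, draw]
  REPEAT 4 [
    -- iteration 1/4 --
    FD 8: (1,235.7) -> (1,243.7) [heading=90, draw]
    FD 7: (1,243.7) -> (1,250.7) [heading=90, draw]
    FD 4.8: (1,250.7) -> (1,255.5) [heading=90, draw]
    -- iteration 2/4 --
    FD 8: (1,255.5) -> (1,263.5) [heading=90, draw]
    FD 7: (1,263.5) -> (1,270.5) [heading=90, draw]
    FD 4.8: (1,270.5) -> (1,275.3) [heading=90, draw]
    -- iteration 3/4 --
    FD 8: (1,275.3) -> (1,283.3) [heading=90, draw]
    FD 7: (1,283.3) -> (1,290.3) [heading=90, draw]
    FD 4.8: (1,290.3) -> (1,295.1) [heading=90, draw]
    -- iteration 4/4 --
    FD 8: (1,295.1) -> (1,303.1) [heading=90, draw]
    FD 7: (1,303.1) -> (1,310.1) [heading=90, draw]
    FD 4.8: (1,310.1) -> (1,314.9) [heading=90, draw]
  ]
  -- iteration 4/4 --
  FD 9: (1,314.9) -> (1,323.9) [heading=90, draw]
  FD 5.1: (1,323.9) -> (1,329) [heading=90, draw]
  FD 10: (1,329) -> (1,339) [heading=90, draw]
  REPEAT 4 [
    -- iteration 1/4 --
    FD 8: (1,339) -> (1,347) [heading=90, draw]
    FD 7: (1,347) -> (1,354) [heading=90, draw]
    FD 4.8: (1,354) -> (1,358.8) [heading=90, draw]
    -- iteration 2/4 --
    FD 8: (1,358.8) -> (1,366.8) [heading=90, draw]
    FD 7: (1,366.8) -> (1,373.8) [heading=90, draw]
    FD 4.8: (1,373.8) -> (1,378.6) [heading=90, draw]
    -- iteration 3/4 --
    FD 8: (1,378.6) -> (1,386.6) [heading=90, draw]
    FD 7: (1,386.6) -> (1,393.6) [heading=90, draw]
    FD 4.8: (1,393.6) -> (1,398.4) [heading=90, draw]
    -- iteration 4/4 --
    FD 8: (1,398.4) -> (1,406.4) [heading=90, draw]
    FD 7: (1,406.4) -> (1,413.4) [heading=90, draw]
    FD 4.8: (1,413.4) -> (1,418.2) [heading=90, draw]
  ]
]
Final: pos=(1,418.2), heading=90, 60 segment(s) drawn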